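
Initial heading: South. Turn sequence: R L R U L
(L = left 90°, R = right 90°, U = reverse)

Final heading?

Answer: Final heading: North

Derivation:
Start: South
  R (right (90° clockwise)) -> West
  L (left (90° counter-clockwise)) -> South
  R (right (90° clockwise)) -> West
  U (U-turn (180°)) -> East
  L (left (90° counter-clockwise)) -> North
Final: North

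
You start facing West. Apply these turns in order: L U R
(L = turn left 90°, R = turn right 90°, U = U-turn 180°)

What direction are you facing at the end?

Answer: Final heading: East

Derivation:
Start: West
  L (left (90° counter-clockwise)) -> South
  U (U-turn (180°)) -> North
  R (right (90° clockwise)) -> East
Final: East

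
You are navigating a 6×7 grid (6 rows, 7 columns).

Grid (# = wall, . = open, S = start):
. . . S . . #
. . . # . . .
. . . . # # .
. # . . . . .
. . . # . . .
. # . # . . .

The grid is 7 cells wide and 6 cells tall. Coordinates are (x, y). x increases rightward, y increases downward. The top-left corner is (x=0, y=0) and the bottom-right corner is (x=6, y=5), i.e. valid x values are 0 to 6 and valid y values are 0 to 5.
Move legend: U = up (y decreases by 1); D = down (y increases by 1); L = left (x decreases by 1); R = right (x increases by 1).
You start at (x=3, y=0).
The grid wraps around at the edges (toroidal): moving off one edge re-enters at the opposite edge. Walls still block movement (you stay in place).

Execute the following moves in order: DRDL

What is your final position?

Answer: Final position: (x=4, y=1)

Derivation:
Start: (x=3, y=0)
  D (down): blocked, stay at (x=3, y=0)
  R (right): (x=3, y=0) -> (x=4, y=0)
  D (down): (x=4, y=0) -> (x=4, y=1)
  L (left): blocked, stay at (x=4, y=1)
Final: (x=4, y=1)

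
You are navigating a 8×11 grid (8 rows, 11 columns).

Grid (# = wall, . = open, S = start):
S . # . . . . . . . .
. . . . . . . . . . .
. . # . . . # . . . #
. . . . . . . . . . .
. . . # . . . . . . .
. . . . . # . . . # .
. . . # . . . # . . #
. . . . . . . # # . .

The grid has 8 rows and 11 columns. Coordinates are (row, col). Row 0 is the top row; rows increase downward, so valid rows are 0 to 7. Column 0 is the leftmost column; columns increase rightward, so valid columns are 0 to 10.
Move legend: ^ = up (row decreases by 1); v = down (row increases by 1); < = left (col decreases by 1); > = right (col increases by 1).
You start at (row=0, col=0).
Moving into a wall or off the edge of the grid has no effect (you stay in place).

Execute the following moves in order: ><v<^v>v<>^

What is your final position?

Answer: Final position: (row=1, col=1)

Derivation:
Start: (row=0, col=0)
  > (right): (row=0, col=0) -> (row=0, col=1)
  < (left): (row=0, col=1) -> (row=0, col=0)
  v (down): (row=0, col=0) -> (row=1, col=0)
  < (left): blocked, stay at (row=1, col=0)
  ^ (up): (row=1, col=0) -> (row=0, col=0)
  v (down): (row=0, col=0) -> (row=1, col=0)
  > (right): (row=1, col=0) -> (row=1, col=1)
  v (down): (row=1, col=1) -> (row=2, col=1)
  < (left): (row=2, col=1) -> (row=2, col=0)
  > (right): (row=2, col=0) -> (row=2, col=1)
  ^ (up): (row=2, col=1) -> (row=1, col=1)
Final: (row=1, col=1)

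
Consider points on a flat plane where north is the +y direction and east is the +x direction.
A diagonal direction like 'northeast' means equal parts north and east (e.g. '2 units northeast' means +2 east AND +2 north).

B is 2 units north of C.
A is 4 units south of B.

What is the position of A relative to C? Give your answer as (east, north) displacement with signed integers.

Place C at the origin (east=0, north=0).
  B is 2 units north of C: delta (east=+0, north=+2); B at (east=0, north=2).
  A is 4 units south of B: delta (east=+0, north=-4); A at (east=0, north=-2).
Therefore A relative to C: (east=0, north=-2).

Answer: A is at (east=0, north=-2) relative to C.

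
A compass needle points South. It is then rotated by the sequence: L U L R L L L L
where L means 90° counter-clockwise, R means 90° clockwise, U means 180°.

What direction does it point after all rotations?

Start: South
  L (left (90° counter-clockwise)) -> East
  U (U-turn (180°)) -> West
  L (left (90° counter-clockwise)) -> South
  R (right (90° clockwise)) -> West
  L (left (90° counter-clockwise)) -> South
  L (left (90° counter-clockwise)) -> East
  L (left (90° counter-clockwise)) -> North
  L (left (90° counter-clockwise)) -> West
Final: West

Answer: Final heading: West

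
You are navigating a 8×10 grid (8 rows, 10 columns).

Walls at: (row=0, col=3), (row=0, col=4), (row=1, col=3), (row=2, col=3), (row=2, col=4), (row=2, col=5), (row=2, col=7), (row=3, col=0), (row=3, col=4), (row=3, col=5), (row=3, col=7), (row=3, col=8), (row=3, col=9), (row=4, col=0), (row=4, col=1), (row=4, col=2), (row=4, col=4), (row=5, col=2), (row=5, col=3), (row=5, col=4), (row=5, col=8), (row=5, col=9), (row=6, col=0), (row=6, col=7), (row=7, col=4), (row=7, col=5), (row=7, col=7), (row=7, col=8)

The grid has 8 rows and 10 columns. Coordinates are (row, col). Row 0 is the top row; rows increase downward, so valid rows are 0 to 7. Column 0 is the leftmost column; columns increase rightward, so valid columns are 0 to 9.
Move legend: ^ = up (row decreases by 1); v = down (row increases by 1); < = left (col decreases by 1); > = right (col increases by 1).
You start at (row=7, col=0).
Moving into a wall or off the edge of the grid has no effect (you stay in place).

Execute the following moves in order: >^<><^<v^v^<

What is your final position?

Start: (row=7, col=0)
  > (right): (row=7, col=0) -> (row=7, col=1)
  ^ (up): (row=7, col=1) -> (row=6, col=1)
  < (left): blocked, stay at (row=6, col=1)
  > (right): (row=6, col=1) -> (row=6, col=2)
  < (left): (row=6, col=2) -> (row=6, col=1)
  ^ (up): (row=6, col=1) -> (row=5, col=1)
  < (left): (row=5, col=1) -> (row=5, col=0)
  v (down): blocked, stay at (row=5, col=0)
  ^ (up): blocked, stay at (row=5, col=0)
  v (down): blocked, stay at (row=5, col=0)
  ^ (up): blocked, stay at (row=5, col=0)
  < (left): blocked, stay at (row=5, col=0)
Final: (row=5, col=0)

Answer: Final position: (row=5, col=0)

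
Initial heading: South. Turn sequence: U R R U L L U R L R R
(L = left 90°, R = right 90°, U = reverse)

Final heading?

Start: South
  U (U-turn (180°)) -> North
  R (right (90° clockwise)) -> East
  R (right (90° clockwise)) -> South
  U (U-turn (180°)) -> North
  L (left (90° counter-clockwise)) -> West
  L (left (90° counter-clockwise)) -> South
  U (U-turn (180°)) -> North
  R (right (90° clockwise)) -> East
  L (left (90° counter-clockwise)) -> North
  R (right (90° clockwise)) -> East
  R (right (90° clockwise)) -> South
Final: South

Answer: Final heading: South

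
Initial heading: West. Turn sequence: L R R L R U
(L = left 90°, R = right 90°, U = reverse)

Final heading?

Answer: Final heading: South

Derivation:
Start: West
  L (left (90° counter-clockwise)) -> South
  R (right (90° clockwise)) -> West
  R (right (90° clockwise)) -> North
  L (left (90° counter-clockwise)) -> West
  R (right (90° clockwise)) -> North
  U (U-turn (180°)) -> South
Final: South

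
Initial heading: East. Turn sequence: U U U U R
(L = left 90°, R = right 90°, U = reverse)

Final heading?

Start: East
  U (U-turn (180°)) -> West
  U (U-turn (180°)) -> East
  U (U-turn (180°)) -> West
  U (U-turn (180°)) -> East
  R (right (90° clockwise)) -> South
Final: South

Answer: Final heading: South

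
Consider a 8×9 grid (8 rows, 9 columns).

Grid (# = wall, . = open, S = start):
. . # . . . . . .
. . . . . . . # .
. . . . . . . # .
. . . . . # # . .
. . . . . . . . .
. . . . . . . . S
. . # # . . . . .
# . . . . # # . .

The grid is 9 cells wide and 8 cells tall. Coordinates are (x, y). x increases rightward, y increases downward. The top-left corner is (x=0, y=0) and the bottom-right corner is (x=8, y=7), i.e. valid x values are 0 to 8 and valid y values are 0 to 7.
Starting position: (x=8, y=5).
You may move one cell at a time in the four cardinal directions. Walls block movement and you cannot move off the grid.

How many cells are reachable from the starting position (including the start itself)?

BFS flood-fill from (x=8, y=5):
  Distance 0: (x=8, y=5)
  Distance 1: (x=8, y=4), (x=7, y=5), (x=8, y=6)
  Distance 2: (x=8, y=3), (x=7, y=4), (x=6, y=5), (x=7, y=6), (x=8, y=7)
  Distance 3: (x=8, y=2), (x=7, y=3), (x=6, y=4), (x=5, y=5), (x=6, y=6), (x=7, y=7)
  Distance 4: (x=8, y=1), (x=5, y=4), (x=4, y=5), (x=5, y=6)
  Distance 5: (x=8, y=0), (x=4, y=4), (x=3, y=5), (x=4, y=6)
  Distance 6: (x=7, y=0), (x=4, y=3), (x=3, y=4), (x=2, y=5), (x=4, y=7)
  Distance 7: (x=6, y=0), (x=4, y=2), (x=3, y=3), (x=2, y=4), (x=1, y=5), (x=3, y=7)
  Distance 8: (x=5, y=0), (x=4, y=1), (x=6, y=1), (x=3, y=2), (x=5, y=2), (x=2, y=3), (x=1, y=4), (x=0, y=5), (x=1, y=6), (x=2, y=7)
  Distance 9: (x=4, y=0), (x=3, y=1), (x=5, y=1), (x=2, y=2), (x=6, y=2), (x=1, y=3), (x=0, y=4), (x=0, y=6), (x=1, y=7)
  Distance 10: (x=3, y=0), (x=2, y=1), (x=1, y=2), (x=0, y=3)
  Distance 11: (x=1, y=1), (x=0, y=2)
  Distance 12: (x=1, y=0), (x=0, y=1)
  Distance 13: (x=0, y=0)
Total reachable: 62 (grid has 62 open cells total)

Answer: Reachable cells: 62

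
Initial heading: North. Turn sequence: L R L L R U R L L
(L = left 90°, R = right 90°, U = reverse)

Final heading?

Start: North
  L (left (90° counter-clockwise)) -> West
  R (right (90° clockwise)) -> North
  L (left (90° counter-clockwise)) -> West
  L (left (90° counter-clockwise)) -> South
  R (right (90° clockwise)) -> West
  U (U-turn (180°)) -> East
  R (right (90° clockwise)) -> South
  L (left (90° counter-clockwise)) -> East
  L (left (90° counter-clockwise)) -> North
Final: North

Answer: Final heading: North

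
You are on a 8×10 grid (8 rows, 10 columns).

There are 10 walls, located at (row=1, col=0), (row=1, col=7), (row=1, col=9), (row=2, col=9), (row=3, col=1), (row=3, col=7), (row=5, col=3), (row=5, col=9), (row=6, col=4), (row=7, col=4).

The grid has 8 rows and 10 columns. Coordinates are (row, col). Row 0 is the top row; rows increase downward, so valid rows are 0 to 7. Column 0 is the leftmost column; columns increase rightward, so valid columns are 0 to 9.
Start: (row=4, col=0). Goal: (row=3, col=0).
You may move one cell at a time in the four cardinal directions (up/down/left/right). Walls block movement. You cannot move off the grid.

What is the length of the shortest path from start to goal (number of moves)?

BFS from (row=4, col=0) until reaching (row=3, col=0):
  Distance 0: (row=4, col=0)
  Distance 1: (row=3, col=0), (row=4, col=1), (row=5, col=0)  <- goal reached here
One shortest path (1 moves): (row=4, col=0) -> (row=3, col=0)

Answer: Shortest path length: 1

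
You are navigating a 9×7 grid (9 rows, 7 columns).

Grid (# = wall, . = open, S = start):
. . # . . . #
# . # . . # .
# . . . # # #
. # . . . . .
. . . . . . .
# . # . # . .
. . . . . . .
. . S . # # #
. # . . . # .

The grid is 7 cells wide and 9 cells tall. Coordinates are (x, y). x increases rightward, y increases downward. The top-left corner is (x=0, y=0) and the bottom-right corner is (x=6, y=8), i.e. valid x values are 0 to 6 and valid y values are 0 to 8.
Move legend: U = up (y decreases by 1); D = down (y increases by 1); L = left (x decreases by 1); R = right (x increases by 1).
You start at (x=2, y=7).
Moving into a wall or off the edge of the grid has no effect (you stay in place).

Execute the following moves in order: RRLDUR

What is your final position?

Start: (x=2, y=7)
  R (right): (x=2, y=7) -> (x=3, y=7)
  R (right): blocked, stay at (x=3, y=7)
  L (left): (x=3, y=7) -> (x=2, y=7)
  D (down): (x=2, y=7) -> (x=2, y=8)
  U (up): (x=2, y=8) -> (x=2, y=7)
  R (right): (x=2, y=7) -> (x=3, y=7)
Final: (x=3, y=7)

Answer: Final position: (x=3, y=7)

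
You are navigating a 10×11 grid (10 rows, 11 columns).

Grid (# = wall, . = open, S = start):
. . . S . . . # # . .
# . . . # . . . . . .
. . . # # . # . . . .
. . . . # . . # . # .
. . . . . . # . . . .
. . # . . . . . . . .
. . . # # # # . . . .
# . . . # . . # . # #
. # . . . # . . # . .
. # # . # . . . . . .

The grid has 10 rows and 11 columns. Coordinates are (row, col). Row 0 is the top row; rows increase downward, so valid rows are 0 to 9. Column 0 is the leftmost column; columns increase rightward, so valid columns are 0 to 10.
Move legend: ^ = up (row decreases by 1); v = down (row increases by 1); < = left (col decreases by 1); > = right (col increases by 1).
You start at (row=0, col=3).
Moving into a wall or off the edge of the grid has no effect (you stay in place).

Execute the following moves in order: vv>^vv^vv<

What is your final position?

Start: (row=0, col=3)
  v (down): (row=0, col=3) -> (row=1, col=3)
  v (down): blocked, stay at (row=1, col=3)
  > (right): blocked, stay at (row=1, col=3)
  ^ (up): (row=1, col=3) -> (row=0, col=3)
  v (down): (row=0, col=3) -> (row=1, col=3)
  v (down): blocked, stay at (row=1, col=3)
  ^ (up): (row=1, col=3) -> (row=0, col=3)
  v (down): (row=0, col=3) -> (row=1, col=3)
  v (down): blocked, stay at (row=1, col=3)
  < (left): (row=1, col=3) -> (row=1, col=2)
Final: (row=1, col=2)

Answer: Final position: (row=1, col=2)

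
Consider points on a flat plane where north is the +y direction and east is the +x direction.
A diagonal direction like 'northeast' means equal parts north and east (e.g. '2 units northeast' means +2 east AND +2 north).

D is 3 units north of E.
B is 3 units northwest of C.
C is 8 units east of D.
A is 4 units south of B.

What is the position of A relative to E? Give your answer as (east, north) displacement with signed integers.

Place E at the origin (east=0, north=0).
  D is 3 units north of E: delta (east=+0, north=+3); D at (east=0, north=3).
  C is 8 units east of D: delta (east=+8, north=+0); C at (east=8, north=3).
  B is 3 units northwest of C: delta (east=-3, north=+3); B at (east=5, north=6).
  A is 4 units south of B: delta (east=+0, north=-4); A at (east=5, north=2).
Therefore A relative to E: (east=5, north=2).

Answer: A is at (east=5, north=2) relative to E.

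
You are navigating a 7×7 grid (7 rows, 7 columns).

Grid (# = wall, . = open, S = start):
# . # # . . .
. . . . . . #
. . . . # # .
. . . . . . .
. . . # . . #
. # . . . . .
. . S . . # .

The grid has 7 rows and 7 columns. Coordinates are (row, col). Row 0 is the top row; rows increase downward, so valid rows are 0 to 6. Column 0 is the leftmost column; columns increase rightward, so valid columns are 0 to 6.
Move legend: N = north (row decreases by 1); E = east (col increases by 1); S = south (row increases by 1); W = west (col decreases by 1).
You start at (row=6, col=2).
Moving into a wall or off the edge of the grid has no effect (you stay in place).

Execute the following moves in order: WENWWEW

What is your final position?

Answer: Final position: (row=5, col=2)

Derivation:
Start: (row=6, col=2)
  W (west): (row=6, col=2) -> (row=6, col=1)
  E (east): (row=6, col=1) -> (row=6, col=2)
  N (north): (row=6, col=2) -> (row=5, col=2)
  W (west): blocked, stay at (row=5, col=2)
  W (west): blocked, stay at (row=5, col=2)
  E (east): (row=5, col=2) -> (row=5, col=3)
  W (west): (row=5, col=3) -> (row=5, col=2)
Final: (row=5, col=2)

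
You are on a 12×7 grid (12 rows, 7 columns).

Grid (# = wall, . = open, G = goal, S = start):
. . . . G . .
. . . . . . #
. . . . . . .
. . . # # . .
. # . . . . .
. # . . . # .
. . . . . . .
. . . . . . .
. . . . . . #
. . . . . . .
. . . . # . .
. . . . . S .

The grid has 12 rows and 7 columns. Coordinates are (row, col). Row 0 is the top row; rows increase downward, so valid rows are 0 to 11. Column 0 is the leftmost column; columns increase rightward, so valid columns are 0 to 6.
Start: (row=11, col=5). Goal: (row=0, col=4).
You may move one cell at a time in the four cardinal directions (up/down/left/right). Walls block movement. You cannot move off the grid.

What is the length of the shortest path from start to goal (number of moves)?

Answer: Shortest path length: 14

Derivation:
BFS from (row=11, col=5) until reaching (row=0, col=4):
  Distance 0: (row=11, col=5)
  Distance 1: (row=10, col=5), (row=11, col=4), (row=11, col=6)
  Distance 2: (row=9, col=5), (row=10, col=6), (row=11, col=3)
  Distance 3: (row=8, col=5), (row=9, col=4), (row=9, col=6), (row=10, col=3), (row=11, col=2)
  Distance 4: (row=7, col=5), (row=8, col=4), (row=9, col=3), (row=10, col=2), (row=11, col=1)
  Distance 5: (row=6, col=5), (row=7, col=4), (row=7, col=6), (row=8, col=3), (row=9, col=2), (row=10, col=1), (row=11, col=0)
  Distance 6: (row=6, col=4), (row=6, col=6), (row=7, col=3), (row=8, col=2), (row=9, col=1), (row=10, col=0)
  Distance 7: (row=5, col=4), (row=5, col=6), (row=6, col=3), (row=7, col=2), (row=8, col=1), (row=9, col=0)
  Distance 8: (row=4, col=4), (row=4, col=6), (row=5, col=3), (row=6, col=2), (row=7, col=1), (row=8, col=0)
  Distance 9: (row=3, col=6), (row=4, col=3), (row=4, col=5), (row=5, col=2), (row=6, col=1), (row=7, col=0)
  Distance 10: (row=2, col=6), (row=3, col=5), (row=4, col=2), (row=6, col=0)
  Distance 11: (row=2, col=5), (row=3, col=2), (row=5, col=0)
  Distance 12: (row=1, col=5), (row=2, col=2), (row=2, col=4), (row=3, col=1), (row=4, col=0)
  Distance 13: (row=0, col=5), (row=1, col=2), (row=1, col=4), (row=2, col=1), (row=2, col=3), (row=3, col=0)
  Distance 14: (row=0, col=2), (row=0, col=4), (row=0, col=6), (row=1, col=1), (row=1, col=3), (row=2, col=0)  <- goal reached here
One shortest path (14 moves): (row=11, col=5) -> (row=10, col=5) -> (row=9, col=5) -> (row=8, col=5) -> (row=7, col=5) -> (row=7, col=6) -> (row=6, col=6) -> (row=5, col=6) -> (row=4, col=6) -> (row=4, col=5) -> (row=3, col=5) -> (row=2, col=5) -> (row=2, col=4) -> (row=1, col=4) -> (row=0, col=4)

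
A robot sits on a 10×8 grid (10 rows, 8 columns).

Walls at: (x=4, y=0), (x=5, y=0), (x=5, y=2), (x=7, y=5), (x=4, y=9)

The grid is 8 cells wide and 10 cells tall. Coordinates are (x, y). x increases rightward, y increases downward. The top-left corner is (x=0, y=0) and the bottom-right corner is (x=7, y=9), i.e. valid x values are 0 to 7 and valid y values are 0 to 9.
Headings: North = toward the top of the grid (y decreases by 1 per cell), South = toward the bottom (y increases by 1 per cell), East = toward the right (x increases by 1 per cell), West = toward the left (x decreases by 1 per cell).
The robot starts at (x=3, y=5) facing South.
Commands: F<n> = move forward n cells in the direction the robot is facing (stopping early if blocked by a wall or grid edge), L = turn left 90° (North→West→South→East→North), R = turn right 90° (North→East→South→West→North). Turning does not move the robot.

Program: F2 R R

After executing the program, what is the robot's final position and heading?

Answer: Final position: (x=3, y=7), facing North

Derivation:
Start: (x=3, y=5), facing South
  F2: move forward 2, now at (x=3, y=7)
  R: turn right, now facing West
  R: turn right, now facing North
Final: (x=3, y=7), facing North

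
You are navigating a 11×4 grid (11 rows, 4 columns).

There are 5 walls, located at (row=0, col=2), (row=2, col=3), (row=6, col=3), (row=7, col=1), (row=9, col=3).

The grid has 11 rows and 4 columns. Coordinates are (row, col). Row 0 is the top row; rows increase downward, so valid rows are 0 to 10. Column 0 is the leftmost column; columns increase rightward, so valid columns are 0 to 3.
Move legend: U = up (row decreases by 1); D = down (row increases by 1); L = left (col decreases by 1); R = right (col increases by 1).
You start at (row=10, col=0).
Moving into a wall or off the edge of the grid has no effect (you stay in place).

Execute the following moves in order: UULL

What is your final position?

Start: (row=10, col=0)
  U (up): (row=10, col=0) -> (row=9, col=0)
  U (up): (row=9, col=0) -> (row=8, col=0)
  L (left): blocked, stay at (row=8, col=0)
  L (left): blocked, stay at (row=8, col=0)
Final: (row=8, col=0)

Answer: Final position: (row=8, col=0)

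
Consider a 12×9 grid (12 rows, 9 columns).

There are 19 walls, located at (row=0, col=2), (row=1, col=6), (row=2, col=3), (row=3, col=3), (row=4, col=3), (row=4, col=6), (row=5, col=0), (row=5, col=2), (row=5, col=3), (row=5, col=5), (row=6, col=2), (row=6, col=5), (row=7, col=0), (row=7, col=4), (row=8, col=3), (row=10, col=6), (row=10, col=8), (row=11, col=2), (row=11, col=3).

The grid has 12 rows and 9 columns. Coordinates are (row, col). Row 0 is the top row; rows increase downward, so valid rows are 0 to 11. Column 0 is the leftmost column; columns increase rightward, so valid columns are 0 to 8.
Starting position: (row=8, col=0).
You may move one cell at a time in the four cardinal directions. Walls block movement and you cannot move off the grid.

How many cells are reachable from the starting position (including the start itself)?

BFS flood-fill from (row=8, col=0):
  Distance 0: (row=8, col=0)
  Distance 1: (row=8, col=1), (row=9, col=0)
  Distance 2: (row=7, col=1), (row=8, col=2), (row=9, col=1), (row=10, col=0)
  Distance 3: (row=6, col=1), (row=7, col=2), (row=9, col=2), (row=10, col=1), (row=11, col=0)
  Distance 4: (row=5, col=1), (row=6, col=0), (row=7, col=3), (row=9, col=3), (row=10, col=2), (row=11, col=1)
  Distance 5: (row=4, col=1), (row=6, col=3), (row=9, col=4), (row=10, col=3)
  Distance 6: (row=3, col=1), (row=4, col=0), (row=4, col=2), (row=6, col=4), (row=8, col=4), (row=9, col=5), (row=10, col=4)
  Distance 7: (row=2, col=1), (row=3, col=0), (row=3, col=2), (row=5, col=4), (row=8, col=5), (row=9, col=6), (row=10, col=5), (row=11, col=4)
  Distance 8: (row=1, col=1), (row=2, col=0), (row=2, col=2), (row=4, col=4), (row=7, col=5), (row=8, col=6), (row=9, col=7), (row=11, col=5)
  Distance 9: (row=0, col=1), (row=1, col=0), (row=1, col=2), (row=3, col=4), (row=4, col=5), (row=7, col=6), (row=8, col=7), (row=9, col=8), (row=10, col=7), (row=11, col=6)
  Distance 10: (row=0, col=0), (row=1, col=3), (row=2, col=4), (row=3, col=5), (row=6, col=6), (row=7, col=7), (row=8, col=8), (row=11, col=7)
  Distance 11: (row=0, col=3), (row=1, col=4), (row=2, col=5), (row=3, col=6), (row=5, col=6), (row=6, col=7), (row=7, col=8), (row=11, col=8)
  Distance 12: (row=0, col=4), (row=1, col=5), (row=2, col=6), (row=3, col=7), (row=5, col=7), (row=6, col=8)
  Distance 13: (row=0, col=5), (row=2, col=7), (row=3, col=8), (row=4, col=7), (row=5, col=8)
  Distance 14: (row=0, col=6), (row=1, col=7), (row=2, col=8), (row=4, col=8)
  Distance 15: (row=0, col=7), (row=1, col=8)
  Distance 16: (row=0, col=8)
Total reachable: 89 (grid has 89 open cells total)

Answer: Reachable cells: 89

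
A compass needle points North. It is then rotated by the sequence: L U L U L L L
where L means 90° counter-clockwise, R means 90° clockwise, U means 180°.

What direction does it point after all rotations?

Answer: Final heading: West

Derivation:
Start: North
  L (left (90° counter-clockwise)) -> West
  U (U-turn (180°)) -> East
  L (left (90° counter-clockwise)) -> North
  U (U-turn (180°)) -> South
  L (left (90° counter-clockwise)) -> East
  L (left (90° counter-clockwise)) -> North
  L (left (90° counter-clockwise)) -> West
Final: West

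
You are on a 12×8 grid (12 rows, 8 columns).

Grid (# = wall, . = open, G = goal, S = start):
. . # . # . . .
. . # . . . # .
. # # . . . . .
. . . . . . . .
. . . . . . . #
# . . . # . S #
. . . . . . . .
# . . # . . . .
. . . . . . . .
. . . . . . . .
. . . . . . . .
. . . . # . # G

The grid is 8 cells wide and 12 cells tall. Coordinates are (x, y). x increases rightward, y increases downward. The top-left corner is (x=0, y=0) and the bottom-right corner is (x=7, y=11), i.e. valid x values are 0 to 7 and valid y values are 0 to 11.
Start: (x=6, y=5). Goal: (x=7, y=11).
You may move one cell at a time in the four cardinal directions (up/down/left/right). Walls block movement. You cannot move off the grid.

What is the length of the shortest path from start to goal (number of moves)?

Answer: Shortest path length: 7

Derivation:
BFS from (x=6, y=5) until reaching (x=7, y=11):
  Distance 0: (x=6, y=5)
  Distance 1: (x=6, y=4), (x=5, y=5), (x=6, y=6)
  Distance 2: (x=6, y=3), (x=5, y=4), (x=5, y=6), (x=7, y=6), (x=6, y=7)
  Distance 3: (x=6, y=2), (x=5, y=3), (x=7, y=3), (x=4, y=4), (x=4, y=6), (x=5, y=7), (x=7, y=7), (x=6, y=8)
  Distance 4: (x=5, y=2), (x=7, y=2), (x=4, y=3), (x=3, y=4), (x=3, y=6), (x=4, y=7), (x=5, y=8), (x=7, y=8), (x=6, y=9)
  Distance 5: (x=5, y=1), (x=7, y=1), (x=4, y=2), (x=3, y=3), (x=2, y=4), (x=3, y=5), (x=2, y=6), (x=4, y=8), (x=5, y=9), (x=7, y=9), (x=6, y=10)
  Distance 6: (x=5, y=0), (x=7, y=0), (x=4, y=1), (x=3, y=2), (x=2, y=3), (x=1, y=4), (x=2, y=5), (x=1, y=6), (x=2, y=7), (x=3, y=8), (x=4, y=9), (x=5, y=10), (x=7, y=10)
  Distance 7: (x=6, y=0), (x=3, y=1), (x=1, y=3), (x=0, y=4), (x=1, y=5), (x=0, y=6), (x=1, y=7), (x=2, y=8), (x=3, y=9), (x=4, y=10), (x=5, y=11), (x=7, y=11)  <- goal reached here
One shortest path (7 moves): (x=6, y=5) -> (x=6, y=6) -> (x=7, y=6) -> (x=7, y=7) -> (x=7, y=8) -> (x=7, y=9) -> (x=7, y=10) -> (x=7, y=11)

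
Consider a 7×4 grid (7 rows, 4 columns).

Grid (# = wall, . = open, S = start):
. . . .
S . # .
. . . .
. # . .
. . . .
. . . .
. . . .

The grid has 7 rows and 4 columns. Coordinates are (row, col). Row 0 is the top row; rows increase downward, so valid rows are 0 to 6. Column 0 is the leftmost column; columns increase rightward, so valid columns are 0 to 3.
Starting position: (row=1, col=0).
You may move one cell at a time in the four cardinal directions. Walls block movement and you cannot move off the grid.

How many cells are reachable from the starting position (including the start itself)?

Answer: Reachable cells: 26

Derivation:
BFS flood-fill from (row=1, col=0):
  Distance 0: (row=1, col=0)
  Distance 1: (row=0, col=0), (row=1, col=1), (row=2, col=0)
  Distance 2: (row=0, col=1), (row=2, col=1), (row=3, col=0)
  Distance 3: (row=0, col=2), (row=2, col=2), (row=4, col=0)
  Distance 4: (row=0, col=3), (row=2, col=3), (row=3, col=2), (row=4, col=1), (row=5, col=0)
  Distance 5: (row=1, col=3), (row=3, col=3), (row=4, col=2), (row=5, col=1), (row=6, col=0)
  Distance 6: (row=4, col=3), (row=5, col=2), (row=6, col=1)
  Distance 7: (row=5, col=3), (row=6, col=2)
  Distance 8: (row=6, col=3)
Total reachable: 26 (grid has 26 open cells total)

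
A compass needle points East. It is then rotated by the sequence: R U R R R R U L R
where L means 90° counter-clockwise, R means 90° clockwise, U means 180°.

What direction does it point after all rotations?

Answer: Final heading: South

Derivation:
Start: East
  R (right (90° clockwise)) -> South
  U (U-turn (180°)) -> North
  R (right (90° clockwise)) -> East
  R (right (90° clockwise)) -> South
  R (right (90° clockwise)) -> West
  R (right (90° clockwise)) -> North
  U (U-turn (180°)) -> South
  L (left (90° counter-clockwise)) -> East
  R (right (90° clockwise)) -> South
Final: South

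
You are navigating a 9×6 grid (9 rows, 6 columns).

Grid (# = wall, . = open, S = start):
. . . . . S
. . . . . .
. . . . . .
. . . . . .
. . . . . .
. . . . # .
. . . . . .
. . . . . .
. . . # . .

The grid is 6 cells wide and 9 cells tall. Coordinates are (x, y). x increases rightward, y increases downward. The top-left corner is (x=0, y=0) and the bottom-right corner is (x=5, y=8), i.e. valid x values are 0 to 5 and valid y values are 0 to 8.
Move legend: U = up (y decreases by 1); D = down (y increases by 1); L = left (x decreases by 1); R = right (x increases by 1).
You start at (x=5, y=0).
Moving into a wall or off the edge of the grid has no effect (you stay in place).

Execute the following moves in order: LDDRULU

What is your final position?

Start: (x=5, y=0)
  L (left): (x=5, y=0) -> (x=4, y=0)
  D (down): (x=4, y=0) -> (x=4, y=1)
  D (down): (x=4, y=1) -> (x=4, y=2)
  R (right): (x=4, y=2) -> (x=5, y=2)
  U (up): (x=5, y=2) -> (x=5, y=1)
  L (left): (x=5, y=1) -> (x=4, y=1)
  U (up): (x=4, y=1) -> (x=4, y=0)
Final: (x=4, y=0)

Answer: Final position: (x=4, y=0)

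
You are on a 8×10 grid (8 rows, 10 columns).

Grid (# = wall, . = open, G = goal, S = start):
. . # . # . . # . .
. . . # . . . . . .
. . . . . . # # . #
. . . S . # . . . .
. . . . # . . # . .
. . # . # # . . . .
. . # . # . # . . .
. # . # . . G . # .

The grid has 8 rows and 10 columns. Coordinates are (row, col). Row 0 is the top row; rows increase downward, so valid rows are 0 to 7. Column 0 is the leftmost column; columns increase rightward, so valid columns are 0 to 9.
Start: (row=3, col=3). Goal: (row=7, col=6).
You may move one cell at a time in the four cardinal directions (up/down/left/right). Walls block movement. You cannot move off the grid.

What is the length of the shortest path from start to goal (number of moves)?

Answer: Shortest path length: 15

Derivation:
BFS from (row=3, col=3) until reaching (row=7, col=6):
  Distance 0: (row=3, col=3)
  Distance 1: (row=2, col=3), (row=3, col=2), (row=3, col=4), (row=4, col=3)
  Distance 2: (row=2, col=2), (row=2, col=4), (row=3, col=1), (row=4, col=2), (row=5, col=3)
  Distance 3: (row=1, col=2), (row=1, col=4), (row=2, col=1), (row=2, col=5), (row=3, col=0), (row=4, col=1), (row=6, col=3)
  Distance 4: (row=1, col=1), (row=1, col=5), (row=2, col=0), (row=4, col=0), (row=5, col=1)
  Distance 5: (row=0, col=1), (row=0, col=5), (row=1, col=0), (row=1, col=6), (row=5, col=0), (row=6, col=1)
  Distance 6: (row=0, col=0), (row=0, col=6), (row=1, col=7), (row=6, col=0)
  Distance 7: (row=1, col=8), (row=7, col=0)
  Distance 8: (row=0, col=8), (row=1, col=9), (row=2, col=8)
  Distance 9: (row=0, col=9), (row=3, col=8)
  Distance 10: (row=3, col=7), (row=3, col=9), (row=4, col=8)
  Distance 11: (row=3, col=6), (row=4, col=9), (row=5, col=8)
  Distance 12: (row=4, col=6), (row=5, col=7), (row=5, col=9), (row=6, col=8)
  Distance 13: (row=4, col=5), (row=5, col=6), (row=6, col=7), (row=6, col=9)
  Distance 14: (row=7, col=7), (row=7, col=9)
  Distance 15: (row=7, col=6)  <- goal reached here
One shortest path (15 moves): (row=3, col=3) -> (row=3, col=4) -> (row=2, col=4) -> (row=2, col=5) -> (row=1, col=5) -> (row=1, col=6) -> (row=1, col=7) -> (row=1, col=8) -> (row=2, col=8) -> (row=3, col=8) -> (row=4, col=8) -> (row=5, col=8) -> (row=5, col=7) -> (row=6, col=7) -> (row=7, col=7) -> (row=7, col=6)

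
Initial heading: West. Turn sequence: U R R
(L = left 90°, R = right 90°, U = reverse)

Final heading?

Start: West
  U (U-turn (180°)) -> East
  R (right (90° clockwise)) -> South
  R (right (90° clockwise)) -> West
Final: West

Answer: Final heading: West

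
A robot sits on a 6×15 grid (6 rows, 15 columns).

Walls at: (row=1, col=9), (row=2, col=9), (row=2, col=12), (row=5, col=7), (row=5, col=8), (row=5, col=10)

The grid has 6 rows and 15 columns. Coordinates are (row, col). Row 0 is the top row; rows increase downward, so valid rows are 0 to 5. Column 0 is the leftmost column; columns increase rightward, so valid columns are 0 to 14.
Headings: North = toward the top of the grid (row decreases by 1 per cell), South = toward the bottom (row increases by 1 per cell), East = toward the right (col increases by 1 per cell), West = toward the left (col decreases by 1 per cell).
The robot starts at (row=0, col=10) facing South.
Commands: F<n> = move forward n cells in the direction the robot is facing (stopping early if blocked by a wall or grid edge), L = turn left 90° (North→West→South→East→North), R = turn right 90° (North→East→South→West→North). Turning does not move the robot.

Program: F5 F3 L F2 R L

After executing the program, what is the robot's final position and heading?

Start: (row=0, col=10), facing South
  F5: move forward 4/5 (blocked), now at (row=4, col=10)
  F3: move forward 0/3 (blocked), now at (row=4, col=10)
  L: turn left, now facing East
  F2: move forward 2, now at (row=4, col=12)
  R: turn right, now facing South
  L: turn left, now facing East
Final: (row=4, col=12), facing East

Answer: Final position: (row=4, col=12), facing East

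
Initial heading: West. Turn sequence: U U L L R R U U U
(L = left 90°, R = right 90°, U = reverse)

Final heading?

Start: West
  U (U-turn (180°)) -> East
  U (U-turn (180°)) -> West
  L (left (90° counter-clockwise)) -> South
  L (left (90° counter-clockwise)) -> East
  R (right (90° clockwise)) -> South
  R (right (90° clockwise)) -> West
  U (U-turn (180°)) -> East
  U (U-turn (180°)) -> West
  U (U-turn (180°)) -> East
Final: East

Answer: Final heading: East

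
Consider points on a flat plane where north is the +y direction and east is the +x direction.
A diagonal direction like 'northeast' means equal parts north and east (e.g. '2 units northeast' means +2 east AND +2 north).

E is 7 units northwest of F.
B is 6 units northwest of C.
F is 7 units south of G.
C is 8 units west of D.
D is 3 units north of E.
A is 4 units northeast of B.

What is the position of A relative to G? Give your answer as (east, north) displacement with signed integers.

Answer: A is at (east=-17, north=13) relative to G.

Derivation:
Place G at the origin (east=0, north=0).
  F is 7 units south of G: delta (east=+0, north=-7); F at (east=0, north=-7).
  E is 7 units northwest of F: delta (east=-7, north=+7); E at (east=-7, north=0).
  D is 3 units north of E: delta (east=+0, north=+3); D at (east=-7, north=3).
  C is 8 units west of D: delta (east=-8, north=+0); C at (east=-15, north=3).
  B is 6 units northwest of C: delta (east=-6, north=+6); B at (east=-21, north=9).
  A is 4 units northeast of B: delta (east=+4, north=+4); A at (east=-17, north=13).
Therefore A relative to G: (east=-17, north=13).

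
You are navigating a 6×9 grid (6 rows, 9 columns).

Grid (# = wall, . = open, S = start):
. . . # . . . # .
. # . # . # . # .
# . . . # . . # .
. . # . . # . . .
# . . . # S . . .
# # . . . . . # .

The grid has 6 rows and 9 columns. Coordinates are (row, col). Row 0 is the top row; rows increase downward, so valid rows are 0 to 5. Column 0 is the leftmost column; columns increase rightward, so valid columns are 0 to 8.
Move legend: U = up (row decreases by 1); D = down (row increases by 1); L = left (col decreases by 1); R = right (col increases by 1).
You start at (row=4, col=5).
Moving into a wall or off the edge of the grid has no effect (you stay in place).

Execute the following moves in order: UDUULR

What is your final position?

Answer: Final position: (row=4, col=6)

Derivation:
Start: (row=4, col=5)
  U (up): blocked, stay at (row=4, col=5)
  D (down): (row=4, col=5) -> (row=5, col=5)
  U (up): (row=5, col=5) -> (row=4, col=5)
  U (up): blocked, stay at (row=4, col=5)
  L (left): blocked, stay at (row=4, col=5)
  R (right): (row=4, col=5) -> (row=4, col=6)
Final: (row=4, col=6)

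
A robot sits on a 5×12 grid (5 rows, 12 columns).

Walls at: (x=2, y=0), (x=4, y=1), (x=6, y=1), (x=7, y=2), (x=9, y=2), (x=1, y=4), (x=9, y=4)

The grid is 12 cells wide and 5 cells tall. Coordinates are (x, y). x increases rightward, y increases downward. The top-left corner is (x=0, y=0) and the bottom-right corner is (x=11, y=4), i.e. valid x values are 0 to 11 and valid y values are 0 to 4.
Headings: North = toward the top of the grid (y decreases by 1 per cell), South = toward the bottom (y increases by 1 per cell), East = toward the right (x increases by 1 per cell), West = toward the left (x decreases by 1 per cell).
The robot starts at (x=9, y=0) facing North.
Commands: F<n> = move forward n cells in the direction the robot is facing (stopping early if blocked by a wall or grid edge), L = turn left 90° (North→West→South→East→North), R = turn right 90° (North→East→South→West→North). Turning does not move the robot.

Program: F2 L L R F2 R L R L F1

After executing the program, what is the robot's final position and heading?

Answer: Final position: (x=6, y=0), facing West

Derivation:
Start: (x=9, y=0), facing North
  F2: move forward 0/2 (blocked), now at (x=9, y=0)
  L: turn left, now facing West
  L: turn left, now facing South
  R: turn right, now facing West
  F2: move forward 2, now at (x=7, y=0)
  R: turn right, now facing North
  L: turn left, now facing West
  R: turn right, now facing North
  L: turn left, now facing West
  F1: move forward 1, now at (x=6, y=0)
Final: (x=6, y=0), facing West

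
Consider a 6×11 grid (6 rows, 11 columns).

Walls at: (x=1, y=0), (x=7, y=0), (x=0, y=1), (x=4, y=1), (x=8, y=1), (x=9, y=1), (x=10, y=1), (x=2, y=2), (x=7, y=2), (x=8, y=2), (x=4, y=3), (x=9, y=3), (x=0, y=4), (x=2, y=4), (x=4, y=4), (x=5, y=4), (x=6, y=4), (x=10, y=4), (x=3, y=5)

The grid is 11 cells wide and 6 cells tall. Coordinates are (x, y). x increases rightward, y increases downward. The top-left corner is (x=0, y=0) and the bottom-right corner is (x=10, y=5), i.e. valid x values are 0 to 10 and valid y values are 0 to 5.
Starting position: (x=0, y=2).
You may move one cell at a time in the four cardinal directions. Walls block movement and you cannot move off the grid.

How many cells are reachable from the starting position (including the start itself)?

BFS flood-fill from (x=0, y=2):
  Distance 0: (x=0, y=2)
  Distance 1: (x=1, y=2), (x=0, y=3)
  Distance 2: (x=1, y=1), (x=1, y=3)
  Distance 3: (x=2, y=1), (x=2, y=3), (x=1, y=4)
  Distance 4: (x=2, y=0), (x=3, y=1), (x=3, y=3), (x=1, y=5)
  Distance 5: (x=3, y=0), (x=3, y=2), (x=3, y=4), (x=0, y=5), (x=2, y=5)
  Distance 6: (x=4, y=0), (x=4, y=2)
  Distance 7: (x=5, y=0), (x=5, y=2)
  Distance 8: (x=6, y=0), (x=5, y=1), (x=6, y=2), (x=5, y=3)
  Distance 9: (x=6, y=1), (x=6, y=3)
  Distance 10: (x=7, y=1), (x=7, y=3)
  Distance 11: (x=8, y=3), (x=7, y=4)
  Distance 12: (x=8, y=4), (x=7, y=5)
  Distance 13: (x=9, y=4), (x=6, y=5), (x=8, y=5)
  Distance 14: (x=5, y=5), (x=9, y=5)
  Distance 15: (x=4, y=5), (x=10, y=5)
Total reachable: 40 (grid has 47 open cells total)

Answer: Reachable cells: 40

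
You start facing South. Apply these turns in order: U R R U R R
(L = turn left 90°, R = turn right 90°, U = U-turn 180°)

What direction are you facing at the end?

Answer: Final heading: South

Derivation:
Start: South
  U (U-turn (180°)) -> North
  R (right (90° clockwise)) -> East
  R (right (90° clockwise)) -> South
  U (U-turn (180°)) -> North
  R (right (90° clockwise)) -> East
  R (right (90° clockwise)) -> South
Final: South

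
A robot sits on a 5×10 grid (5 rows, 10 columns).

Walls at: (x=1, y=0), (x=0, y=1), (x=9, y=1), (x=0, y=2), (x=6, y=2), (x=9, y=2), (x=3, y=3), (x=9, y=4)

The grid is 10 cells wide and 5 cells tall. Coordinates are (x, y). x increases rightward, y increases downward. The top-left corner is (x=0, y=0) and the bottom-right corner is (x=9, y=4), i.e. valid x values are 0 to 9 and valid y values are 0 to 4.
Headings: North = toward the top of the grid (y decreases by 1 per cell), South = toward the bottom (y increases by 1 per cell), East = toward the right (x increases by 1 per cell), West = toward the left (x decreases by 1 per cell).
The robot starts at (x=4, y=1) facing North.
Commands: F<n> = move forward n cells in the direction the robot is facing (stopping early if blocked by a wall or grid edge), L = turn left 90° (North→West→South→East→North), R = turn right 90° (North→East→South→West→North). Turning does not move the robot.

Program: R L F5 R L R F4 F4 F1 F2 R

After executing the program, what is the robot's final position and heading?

Answer: Final position: (x=9, y=0), facing South

Derivation:
Start: (x=4, y=1), facing North
  R: turn right, now facing East
  L: turn left, now facing North
  F5: move forward 1/5 (blocked), now at (x=4, y=0)
  R: turn right, now facing East
  L: turn left, now facing North
  R: turn right, now facing East
  F4: move forward 4, now at (x=8, y=0)
  F4: move forward 1/4 (blocked), now at (x=9, y=0)
  F1: move forward 0/1 (blocked), now at (x=9, y=0)
  F2: move forward 0/2 (blocked), now at (x=9, y=0)
  R: turn right, now facing South
Final: (x=9, y=0), facing South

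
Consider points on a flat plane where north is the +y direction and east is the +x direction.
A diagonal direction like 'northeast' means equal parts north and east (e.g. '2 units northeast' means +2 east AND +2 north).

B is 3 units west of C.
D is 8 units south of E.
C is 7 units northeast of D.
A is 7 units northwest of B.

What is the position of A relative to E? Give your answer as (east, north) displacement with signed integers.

Place E at the origin (east=0, north=0).
  D is 8 units south of E: delta (east=+0, north=-8); D at (east=0, north=-8).
  C is 7 units northeast of D: delta (east=+7, north=+7); C at (east=7, north=-1).
  B is 3 units west of C: delta (east=-3, north=+0); B at (east=4, north=-1).
  A is 7 units northwest of B: delta (east=-7, north=+7); A at (east=-3, north=6).
Therefore A relative to E: (east=-3, north=6).

Answer: A is at (east=-3, north=6) relative to E.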